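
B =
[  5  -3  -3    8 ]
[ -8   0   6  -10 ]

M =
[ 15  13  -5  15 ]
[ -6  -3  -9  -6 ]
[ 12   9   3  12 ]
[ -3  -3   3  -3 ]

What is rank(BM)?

First compute BM:
[[ 33,  23,  17,  33],
 [-18, -20,  28, -18]]
Now row reduce the product.
R2 ← R2 + (6/11)·R1: [0, -82/11, 410/11, 0]
2 nonzero rows, so rank(BM) = 2.

2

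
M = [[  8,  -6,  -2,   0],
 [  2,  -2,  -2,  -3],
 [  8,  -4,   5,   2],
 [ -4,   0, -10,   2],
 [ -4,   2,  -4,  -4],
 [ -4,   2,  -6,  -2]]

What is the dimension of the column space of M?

4

Row reduce to echelon form.
R2 ← R2 − (1/4)·R1: [0, -1/2, -3/2, -3]
R3 ← R3 − R1: [0, 2, 7, 2]
R4 ← R4 + (1/2)·R1: [0, -3, -11, 2]
R5 ← R5 + (1/2)·R1: [0, -1, -5, -4]
R6 ← R6 + (1/2)·R1: [0, -1, -7, -2]
R3 ← R3 + (4)·R2: [0, 0, 1, -10]
R4 ← R4 − (6)·R2: [0, 0, -2, 20]
R5 ← R5 − (2)·R2: [0, 0, -2, 2]
R6 ← R6 − (2)·R2: [0, 0, -4, 4]
R4 ← R4 + (2)·R3: [0, 0, 0, 0]
R5 ← R5 + (2)·R3: [0, 0, 0, -18]
R6 ← R6 + (4)·R3: [0, 0, 0, -36]
Swap R4 ↔ R5
R6 ← R6 − (2)·R4: [0, 0, 0, 0]
Echelon form has 4 nonzero rows, so rank(M) = 4.
The column space has dimension equal to the rank: 4.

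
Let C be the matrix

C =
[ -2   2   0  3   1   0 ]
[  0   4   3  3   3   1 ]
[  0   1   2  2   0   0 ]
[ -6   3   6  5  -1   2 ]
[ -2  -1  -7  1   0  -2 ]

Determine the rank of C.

4

Row reduce to echelon form.
R4 ← R4 − (3)·R1: [0, -3, 6, -4, -4, 2]
R5 ← R5 − R1: [0, -3, -7, -2, -1, -2]
R3 ← R3 − (1/4)·R2: [0, 0, 5/4, 5/4, -3/4, -1/4]
R4 ← R4 + (3/4)·R2: [0, 0, 33/4, -7/4, -7/4, 11/4]
R5 ← R5 + (3/4)·R2: [0, 0, -19/4, 1/4, 5/4, -5/4]
R4 ← R4 − (33/5)·R3: [0, 0, 0, -10, 16/5, 22/5]
R5 ← R5 + (19/5)·R3: [0, 0, 0, 5, -8/5, -11/5]
R5 ← R5 + (1/2)·R4: [0, 0, 0, 0, 0, 0]
Echelon form has 4 nonzero rows, so rank(C) = 4.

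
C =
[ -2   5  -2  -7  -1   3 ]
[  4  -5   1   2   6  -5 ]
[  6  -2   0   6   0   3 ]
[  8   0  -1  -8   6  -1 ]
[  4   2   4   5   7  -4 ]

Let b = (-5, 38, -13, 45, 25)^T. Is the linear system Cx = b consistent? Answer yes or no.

Row reduce the augmented matrix [C | b].
R2 ← R2 + (2)·R1: [0, 5, -3, -12, 4, 1, 28]
R3 ← R3 + (3)·R1: [0, 13, -6, -15, -3, 12, -28]
R4 ← R4 + (4)·R1: [0, 20, -9, -36, 2, 11, 25]
R5 ← R5 + (2)·R1: [0, 12, 0, -9, 5, 2, 15]
R3 ← R3 − (13/5)·R2: [0, 0, 9/5, 81/5, -67/5, 47/5, -504/5]
R4 ← R4 − (4)·R2: [0, 0, 3, 12, -14, 7, -87]
R5 ← R5 − (12/5)·R2: [0, 0, 36/5, 99/5, -23/5, -2/5, -261/5]
R4 ← R4 − (5/3)·R3: [0, 0, 0, -15, 25/3, -26/3, 81]
R5 ← R5 − (4)·R3: [0, 0, 0, -45, 49, -38, 351]
R5 ← R5 − (3)·R4: [0, 0, 0, 0, 24, -12, 108]
The echelon form has 5 nonzero rows, and every pivot lies in the first 6 columns, so rank(C) = rank([C|b]) = 5.
The system is consistent.

yes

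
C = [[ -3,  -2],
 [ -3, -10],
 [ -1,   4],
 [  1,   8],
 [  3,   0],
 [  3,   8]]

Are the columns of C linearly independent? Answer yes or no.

Row reduce C to echelon form.
R2 ← R2 − R1: [0, -8]
R3 ← R3 − (1/3)·R1: [0, 14/3]
R4 ← R4 + (1/3)·R1: [0, 22/3]
R5 ← R5 + R1: [0, -2]
R6 ← R6 + R1: [0, 6]
R3 ← R3 + (7/12)·R2: [0, 0]
R4 ← R4 + (11/12)·R2: [0, 0]
R5 ← R5 − (1/4)·R2: [0, 0]
R6 ← R6 + (3/4)·R2: [0, 0]
2 pivots among 2 columns.
Every column is a pivot column, so the columns are linearly independent.

yes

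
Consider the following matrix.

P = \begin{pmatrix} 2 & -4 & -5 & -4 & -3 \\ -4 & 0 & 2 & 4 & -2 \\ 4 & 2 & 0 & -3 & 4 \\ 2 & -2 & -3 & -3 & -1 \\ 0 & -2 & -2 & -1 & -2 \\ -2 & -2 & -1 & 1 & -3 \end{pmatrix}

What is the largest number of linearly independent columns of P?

2

Row reduce to echelon form.
R2 ← R2 + (2)·R1: [0, -8, -8, -4, -8]
R3 ← R3 − (2)·R1: [0, 10, 10, 5, 10]
R4 ← R4 − R1: [0, 2, 2, 1, 2]
R6 ← R6 + R1: [0, -6, -6, -3, -6]
R3 ← R3 + (5/4)·R2: [0, 0, 0, 0, 0]
R4 ← R4 + (1/4)·R2: [0, 0, 0, 0, 0]
R5 ← R5 − (1/4)·R2: [0, 0, 0, 0, 0]
R6 ← R6 − (3/4)·R2: [0, 0, 0, 0, 0]
Echelon form has 2 nonzero rows, so rank(P) = 2.
The rank gives the maximum number of linearly independent columns: 2.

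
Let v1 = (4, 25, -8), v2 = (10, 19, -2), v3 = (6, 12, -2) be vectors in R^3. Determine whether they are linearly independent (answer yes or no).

Form the matrix with these vectors as rows and row reduce.
R2 ← R2 − (5/2)·R1: [0, -87/2, 18]
R3 ← R3 − (3/2)·R1: [0, -51/2, 10]
R3 ← R3 − (17/29)·R2: [0, 0, -16/29]
3 nonzero rows, so the 3 vectors span a space of dimension 3.
Since 3 = 3, the vectors are linearly independent.

yes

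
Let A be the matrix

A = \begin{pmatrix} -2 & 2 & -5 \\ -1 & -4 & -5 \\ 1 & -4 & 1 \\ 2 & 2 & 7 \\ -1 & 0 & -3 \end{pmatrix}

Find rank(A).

2

Row reduce to echelon form.
R2 ← R2 − (1/2)·R1: [0, -5, -5/2]
R3 ← R3 + (1/2)·R1: [0, -3, -3/2]
R4 ← R4 + R1: [0, 4, 2]
R5 ← R5 − (1/2)·R1: [0, -1, -1/2]
R3 ← R3 − (3/5)·R2: [0, 0, 0]
R4 ← R4 + (4/5)·R2: [0, 0, 0]
R5 ← R5 − (1/5)·R2: [0, 0, 0]
Echelon form has 2 nonzero rows, so rank(A) = 2.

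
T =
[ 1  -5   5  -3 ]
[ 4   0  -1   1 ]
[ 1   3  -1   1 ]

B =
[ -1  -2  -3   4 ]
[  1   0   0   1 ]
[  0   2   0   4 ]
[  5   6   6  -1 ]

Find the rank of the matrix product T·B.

First compute TB:
[[-21, -10, -21,  22],
 [  1,  -4,  -6,  11],
 [  7,   2,   3,   2]]
Now row reduce the product.
R2 ← R2 + (1/21)·R1: [0, -94/21, -7, 253/21]
R3 ← R3 + (1/3)·R1: [0, -4/3, -4, 28/3]
R3 ← R3 − (14/47)·R2: [0, 0, -90/47, 270/47]
3 nonzero rows, so rank(TB) = 3.

3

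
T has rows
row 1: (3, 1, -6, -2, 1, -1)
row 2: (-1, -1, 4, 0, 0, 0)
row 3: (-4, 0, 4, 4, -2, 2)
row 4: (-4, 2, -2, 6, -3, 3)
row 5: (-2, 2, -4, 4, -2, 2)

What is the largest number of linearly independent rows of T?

2

Row reduce to echelon form.
R2 ← R2 + (1/3)·R1: [0, -2/3, 2, -2/3, 1/3, -1/3]
R3 ← R3 + (4/3)·R1: [0, 4/3, -4, 4/3, -2/3, 2/3]
R4 ← R4 + (4/3)·R1: [0, 10/3, -10, 10/3, -5/3, 5/3]
R5 ← R5 + (2/3)·R1: [0, 8/3, -8, 8/3, -4/3, 4/3]
R3 ← R3 + (2)·R2: [0, 0, 0, 0, 0, 0]
R4 ← R4 + (5)·R2: [0, 0, 0, 0, 0, 0]
R5 ← R5 + (4)·R2: [0, 0, 0, 0, 0, 0]
Echelon form has 2 nonzero rows, so rank(T) = 2.
The rank gives the maximum number of linearly independent rows: 2.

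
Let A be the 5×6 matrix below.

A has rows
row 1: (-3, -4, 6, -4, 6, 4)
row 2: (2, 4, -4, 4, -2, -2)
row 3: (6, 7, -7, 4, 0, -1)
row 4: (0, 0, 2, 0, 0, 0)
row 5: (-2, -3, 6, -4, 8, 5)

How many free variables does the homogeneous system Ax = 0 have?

Row reduce to echelon form.
R2 ← R2 + (2/3)·R1: [0, 4/3, 0, 4/3, 2, 2/3]
R3 ← R3 + (2)·R1: [0, -1, 5, -4, 12, 7]
R5 ← R5 − (2/3)·R1: [0, -1/3, 2, -4/3, 4, 7/3]
R3 ← R3 + (3/4)·R2: [0, 0, 5, -3, 27/2, 15/2]
R5 ← R5 + (1/4)·R2: [0, 0, 2, -1, 9/2, 5/2]
R4 ← R4 − (2/5)·R3: [0, 0, 0, 6/5, -27/5, -3]
R5 ← R5 − (2/5)·R3: [0, 0, 0, 1/5, -9/10, -1/2]
R5 ← R5 − (1/6)·R4: [0, 0, 0, 0, 0, 0]
4 nonzero rows, so rank(A) = 4.
A has 6 columns; by rank–nullity, nullity = 6 − 4 = 2.

2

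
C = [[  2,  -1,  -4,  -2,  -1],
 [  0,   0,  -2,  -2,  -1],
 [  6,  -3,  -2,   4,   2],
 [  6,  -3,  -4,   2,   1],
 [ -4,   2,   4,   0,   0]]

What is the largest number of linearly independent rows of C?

Row reduce to echelon form.
R3 ← R3 − (3)·R1: [0, 0, 10, 10, 5]
R4 ← R4 − (3)·R1: [0, 0, 8, 8, 4]
R5 ← R5 + (2)·R1: [0, 0, -4, -4, -2]
R3 ← R3 + (5)·R2: [0, 0, 0, 0, 0]
R4 ← R4 + (4)·R2: [0, 0, 0, 0, 0]
R5 ← R5 − (2)·R2: [0, 0, 0, 0, 0]
Echelon form has 2 nonzero rows, so rank(C) = 2.
The rank gives the maximum number of linearly independent rows: 2.

2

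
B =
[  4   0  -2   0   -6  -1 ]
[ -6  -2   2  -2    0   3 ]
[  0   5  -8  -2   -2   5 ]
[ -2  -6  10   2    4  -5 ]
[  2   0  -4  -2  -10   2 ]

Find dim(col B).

Row reduce to echelon form.
R2 ← R2 + (3/2)·R1: [0, -2, -1, -2, -9, 3/2]
R4 ← R4 + (1/2)·R1: [0, -6, 9, 2, 1, -11/2]
R5 ← R5 − (1/2)·R1: [0, 0, -3, -2, -7, 5/2]
R3 ← R3 + (5/2)·R2: [0, 0, -21/2, -7, -49/2, 35/4]
R4 ← R4 − (3)·R2: [0, 0, 12, 8, 28, -10]
R4 ← R4 + (8/7)·R3: [0, 0, 0, 0, 0, 0]
R5 ← R5 − (2/7)·R3: [0, 0, 0, 0, 0, 0]
Echelon form has 3 nonzero rows, so rank(B) = 3.
The column space has dimension equal to the rank: 3.

3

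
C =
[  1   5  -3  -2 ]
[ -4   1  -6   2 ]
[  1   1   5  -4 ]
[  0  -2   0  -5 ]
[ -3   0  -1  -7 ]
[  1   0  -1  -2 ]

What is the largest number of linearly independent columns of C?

Row reduce to echelon form.
R2 ← R2 + (4)·R1: [0, 21, -18, -6]
R3 ← R3 − R1: [0, -4, 8, -2]
R5 ← R5 + (3)·R1: [0, 15, -10, -13]
R6 ← R6 − R1: [0, -5, 2, 0]
R3 ← R3 + (4/21)·R2: [0, 0, 32/7, -22/7]
R4 ← R4 + (2/21)·R2: [0, 0, -12/7, -39/7]
R5 ← R5 − (5/7)·R2: [0, 0, 20/7, -61/7]
R6 ← R6 + (5/21)·R2: [0, 0, -16/7, -10/7]
R4 ← R4 + (3/8)·R3: [0, 0, 0, -27/4]
R5 ← R5 − (5/8)·R3: [0, 0, 0, -27/4]
R6 ← R6 + (1/2)·R3: [0, 0, 0, -3]
R5 ← R5 − R4: [0, 0, 0, 0]
R6 ← R6 − (4/9)·R4: [0, 0, 0, 0]
Echelon form has 4 nonzero rows, so rank(C) = 4.
The rank gives the maximum number of linearly independent columns: 4.

4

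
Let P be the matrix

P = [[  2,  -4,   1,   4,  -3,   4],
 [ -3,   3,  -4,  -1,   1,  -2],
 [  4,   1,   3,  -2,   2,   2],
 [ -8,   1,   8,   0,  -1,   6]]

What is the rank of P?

Row reduce to echelon form.
R2 ← R2 + (3/2)·R1: [0, -3, -5/2, 5, -7/2, 4]
R3 ← R3 − (2)·R1: [0, 9, 1, -10, 8, -6]
R4 ← R4 + (4)·R1: [0, -15, 12, 16, -13, 22]
R3 ← R3 + (3)·R2: [0, 0, -13/2, 5, -5/2, 6]
R4 ← R4 − (5)·R2: [0, 0, 49/2, -9, 9/2, 2]
R4 ← R4 + (49/13)·R3: [0, 0, 0, 128/13, -64/13, 320/13]
Echelon form has 4 nonzero rows, so rank(P) = 4.

4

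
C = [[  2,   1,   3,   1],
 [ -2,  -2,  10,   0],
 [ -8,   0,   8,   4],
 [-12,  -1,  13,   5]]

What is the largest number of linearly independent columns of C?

Row reduce to echelon form.
R2 ← R2 + R1: [0, -1, 13, 1]
R3 ← R3 + (4)·R1: [0, 4, 20, 8]
R4 ← R4 + (6)·R1: [0, 5, 31, 11]
R3 ← R3 + (4)·R2: [0, 0, 72, 12]
R4 ← R4 + (5)·R2: [0, 0, 96, 16]
R4 ← R4 − (4/3)·R3: [0, 0, 0, 0]
Echelon form has 3 nonzero rows, so rank(C) = 3.
The rank gives the maximum number of linearly independent columns: 3.

3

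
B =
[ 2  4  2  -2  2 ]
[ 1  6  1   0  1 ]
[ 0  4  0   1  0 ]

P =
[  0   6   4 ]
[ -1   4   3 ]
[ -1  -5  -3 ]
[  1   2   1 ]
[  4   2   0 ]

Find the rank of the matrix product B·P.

2

First compute BP:
[[  0,  18,  12],
 [ -3,  27,  19],
 [ -3,  18,  13]]
Now row reduce the product.
Swap R1 ↔ R2
R3 ← R3 − R1: [0, -9, -6]
R3 ← R3 + (1/2)·R2: [0, 0, 0]
2 nonzero rows, so rank(BP) = 2.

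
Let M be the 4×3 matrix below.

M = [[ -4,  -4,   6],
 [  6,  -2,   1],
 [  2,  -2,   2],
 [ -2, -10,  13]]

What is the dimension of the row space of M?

2

Row reduce to echelon form.
R2 ← R2 + (3/2)·R1: [0, -8, 10]
R3 ← R3 + (1/2)·R1: [0, -4, 5]
R4 ← R4 − (1/2)·R1: [0, -8, 10]
R3 ← R3 − (1/2)·R2: [0, 0, 0]
R4 ← R4 − R2: [0, 0, 0]
Echelon form has 2 nonzero rows, so rank(M) = 2.
The row space has dimension equal to the rank: 2.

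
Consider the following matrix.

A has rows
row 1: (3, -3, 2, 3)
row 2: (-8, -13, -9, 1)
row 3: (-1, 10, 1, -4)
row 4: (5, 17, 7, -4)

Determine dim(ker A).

Row reduce to echelon form.
R2 ← R2 + (8/3)·R1: [0, -21, -11/3, 9]
R3 ← R3 + (1/3)·R1: [0, 9, 5/3, -3]
R4 ← R4 − (5/3)·R1: [0, 22, 11/3, -9]
R3 ← R3 + (3/7)·R2: [0, 0, 2/21, 6/7]
R4 ← R4 + (22/21)·R2: [0, 0, -11/63, 3/7]
R4 ← R4 + (11/6)·R3: [0, 0, 0, 2]
4 nonzero rows, so rank(A) = 4.
A has 4 columns; by rank–nullity, nullity = 4 − 4 = 0.

0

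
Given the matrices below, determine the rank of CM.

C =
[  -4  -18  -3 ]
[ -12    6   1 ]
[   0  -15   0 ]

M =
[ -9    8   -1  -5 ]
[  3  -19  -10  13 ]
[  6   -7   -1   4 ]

First compute CM:
[[-36, 331, 187, -226],
 [132, -217, -49, 142],
 [-45, 285, 150, -195]]
Now row reduce the product.
R2 ← R2 + (11/3)·R1: [0, 2990/3, 1910/3, -2060/3]
R3 ← R3 − (5/4)·R1: [0, -515/4, -335/4, 175/2]
R3 ← R3 + (309/2392)·R2: [0, 0, -450/299, -360/299]
3 nonzero rows, so rank(CM) = 3.

3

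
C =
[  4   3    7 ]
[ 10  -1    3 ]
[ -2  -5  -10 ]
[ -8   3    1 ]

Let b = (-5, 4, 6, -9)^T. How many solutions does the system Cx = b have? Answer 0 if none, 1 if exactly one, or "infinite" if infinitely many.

0

Row reduce the augmented matrix [C | b].
R2 ← R2 − (5/2)·R1: [0, -17/2, -29/2, 33/2]
R3 ← R3 + (1/2)·R1: [0, -7/2, -13/2, 7/2]
R4 ← R4 + (2)·R1: [0, 9, 15, -19]
R3 ← R3 − (7/17)·R2: [0, 0, -9/17, -56/17]
R4 ← R4 + (18/17)·R2: [0, 0, -6/17, -26/17]
R4 ← R4 − (2/3)·R3: [0, 0, 0, 2/3]
The echelon form has 4 nonzero rows; the last pivot sits in the augmented column, so rank(C) = 3 but rank([C|b]) = 4.
Since the ranks differ, the system is inconsistent.
It has no solutions.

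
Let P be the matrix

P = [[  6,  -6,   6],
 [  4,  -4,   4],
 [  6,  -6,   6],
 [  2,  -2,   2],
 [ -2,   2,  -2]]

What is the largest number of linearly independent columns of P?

Row reduce to echelon form.
R2 ← R2 − (2/3)·R1: [0, 0, 0]
R3 ← R3 − R1: [0, 0, 0]
R4 ← R4 − (1/3)·R1: [0, 0, 0]
R5 ← R5 + (1/3)·R1: [0, 0, 0]
Echelon form has 1 nonzero row, so rank(P) = 1.
The rank gives the maximum number of linearly independent columns: 1.

1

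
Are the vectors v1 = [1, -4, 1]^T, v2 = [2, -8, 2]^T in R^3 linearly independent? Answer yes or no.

Form the matrix with these vectors as rows and row reduce.
R2 ← R2 − (2)·R1: [0, 0, 0]
1 nonzero row, so the 2 vectors span a space of dimension 1.
Since 1 < 2, the vectors are linearly dependent.

no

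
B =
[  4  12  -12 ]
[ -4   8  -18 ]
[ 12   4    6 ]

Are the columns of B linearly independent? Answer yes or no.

Row reduce B to echelon form.
R2 ← R2 + R1: [0, 20, -30]
R3 ← R3 − (3)·R1: [0, -32, 42]
R3 ← R3 + (8/5)·R2: [0, 0, -6]
3 pivots among 3 columns.
Every column is a pivot column, so the columns are linearly independent.

yes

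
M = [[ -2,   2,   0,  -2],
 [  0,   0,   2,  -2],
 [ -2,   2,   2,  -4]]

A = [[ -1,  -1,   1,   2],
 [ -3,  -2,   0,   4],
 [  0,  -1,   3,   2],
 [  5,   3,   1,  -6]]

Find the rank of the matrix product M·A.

First compute MA:
[[-14,  -8,  -4,  16],
 [-10,  -8,   4,  16],
 [-24, -16,   0,  32]]
Now row reduce the product.
R2 ← R2 − (5/7)·R1: [0, -16/7, 48/7, 32/7]
R3 ← R3 − (12/7)·R1: [0, -16/7, 48/7, 32/7]
R3 ← R3 − R2: [0, 0, 0, 0]
2 nonzero rows, so rank(MA) = 2.

2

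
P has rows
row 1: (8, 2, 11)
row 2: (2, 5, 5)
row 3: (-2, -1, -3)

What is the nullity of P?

1

Row reduce to echelon form.
R2 ← R2 − (1/4)·R1: [0, 9/2, 9/4]
R3 ← R3 + (1/4)·R1: [0, -1/2, -1/4]
R3 ← R3 + (1/9)·R2: [0, 0, 0]
2 nonzero rows, so rank(P) = 2.
P has 3 columns; by rank–nullity, nullity = 3 − 2 = 1.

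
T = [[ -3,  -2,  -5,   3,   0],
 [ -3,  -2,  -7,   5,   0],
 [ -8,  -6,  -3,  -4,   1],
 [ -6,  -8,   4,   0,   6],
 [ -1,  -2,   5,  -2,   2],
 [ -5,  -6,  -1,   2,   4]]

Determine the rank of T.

4

Row reduce to echelon form.
R2 ← R2 − R1: [0, 0, -2, 2, 0]
R3 ← R3 − (8/3)·R1: [0, -2/3, 31/3, -12, 1]
R4 ← R4 − (2)·R1: [0, -4, 14, -6, 6]
R5 ← R5 − (1/3)·R1: [0, -4/3, 20/3, -3, 2]
R6 ← R6 − (5/3)·R1: [0, -8/3, 22/3, -3, 4]
Swap R2 ↔ R3
R4 ← R4 − (6)·R2: [0, 0, -48, 66, 0]
R5 ← R5 − (2)·R2: [0, 0, -14, 21, 0]
R6 ← R6 − (4)·R2: [0, 0, -34, 45, 0]
R4 ← R4 − (24)·R3: [0, 0, 0, 18, 0]
R5 ← R5 − (7)·R3: [0, 0, 0, 7, 0]
R6 ← R6 − (17)·R3: [0, 0, 0, 11, 0]
R5 ← R5 − (7/18)·R4: [0, 0, 0, 0, 0]
R6 ← R6 − (11/18)·R4: [0, 0, 0, 0, 0]
Echelon form has 4 nonzero rows, so rank(T) = 4.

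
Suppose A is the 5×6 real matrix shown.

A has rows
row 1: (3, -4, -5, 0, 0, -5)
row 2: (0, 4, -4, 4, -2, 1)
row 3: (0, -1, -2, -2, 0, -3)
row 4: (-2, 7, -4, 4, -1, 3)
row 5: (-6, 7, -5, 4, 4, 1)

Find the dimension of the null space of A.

Row reduce to echelon form.
R4 ← R4 + (2/3)·R1: [0, 13/3, -22/3, 4, -1, -1/3]
R5 ← R5 + (2)·R1: [0, -1, -15, 4, 4, -9]
R3 ← R3 + (1/4)·R2: [0, 0, -3, -1, -1/2, -11/4]
R4 ← R4 − (13/12)·R2: [0, 0, -3, -1/3, 7/6, -17/12]
R5 ← R5 + (1/4)·R2: [0, 0, -16, 5, 7/2, -35/4]
R4 ← R4 − R3: [0, 0, 0, 2/3, 5/3, 4/3]
R5 ← R5 − (16/3)·R3: [0, 0, 0, 31/3, 37/6, 71/12]
R5 ← R5 − (31/2)·R4: [0, 0, 0, 0, -59/3, -59/4]
5 nonzero rows, so rank(A) = 5.
A has 6 columns; by rank–nullity, nullity = 6 − 5 = 1.

1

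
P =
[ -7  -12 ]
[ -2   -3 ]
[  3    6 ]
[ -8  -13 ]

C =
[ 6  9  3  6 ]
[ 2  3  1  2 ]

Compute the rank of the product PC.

First compute PC:
[[-66, -99, -33, -66],
 [-18, -27,  -9, -18],
 [ 30,  45,  15,  30],
 [-74, -111, -37, -74]]
Now row reduce the product.
R2 ← R2 − (3/11)·R1: [0, 0, 0, 0]
R3 ← R3 + (5/11)·R1: [0, 0, 0, 0]
R4 ← R4 − (37/33)·R1: [0, 0, 0, 0]
1 nonzero row, so rank(PC) = 1.

1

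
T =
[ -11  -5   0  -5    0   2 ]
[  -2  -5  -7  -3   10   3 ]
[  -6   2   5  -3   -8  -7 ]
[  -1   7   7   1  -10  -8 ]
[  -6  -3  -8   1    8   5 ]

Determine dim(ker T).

1

Row reduce to echelon form.
R2 ← R2 − (2/11)·R1: [0, -45/11, -7, -23/11, 10, 29/11]
R3 ← R3 − (6/11)·R1: [0, 52/11, 5, -3/11, -8, -89/11]
R4 ← R4 − (1/11)·R1: [0, 82/11, 7, 16/11, -10, -90/11]
R5 ← R5 − (6/11)·R1: [0, -3/11, -8, 41/11, 8, 43/11]
R3 ← R3 + (52/45)·R2: [0, 0, -139/45, -121/45, 32/9, -227/45]
R4 ← R4 + (82/45)·R2: [0, 0, -259/45, -106/45, 74/9, -152/45]
R5 ← R5 − (1/15)·R2: [0, 0, -113/15, 58/15, 22/3, 56/15]
R4 ← R4 − (259/139)·R3: [0, 0, 0, 369/139, 222/139, 837/139]
R5 ← R5 − (339/139)·R3: [0, 0, 0, 1449/139, -186/139, 2229/139]
R5 ← R5 − (161/41)·R4: [0, 0, 0, 0, -312/41, -312/41]
5 nonzero rows, so rank(T) = 5.
T has 6 columns; by rank–nullity, nullity = 6 − 5 = 1.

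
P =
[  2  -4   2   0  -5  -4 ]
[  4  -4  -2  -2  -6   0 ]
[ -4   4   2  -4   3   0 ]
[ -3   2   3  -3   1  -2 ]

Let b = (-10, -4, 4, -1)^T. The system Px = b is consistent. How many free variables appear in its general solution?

Row reduce the augmented matrix [P | b].
R2 ← R2 − (2)·R1: [0, 4, -6, -2, 4, 8, 16]
R3 ← R3 + (2)·R1: [0, -4, 6, -4, -7, -8, -16]
R4 ← R4 + (3/2)·R1: [0, -4, 6, -3, -13/2, -8, -16]
R3 ← R3 + R2: [0, 0, 0, -6, -3, 0, 0]
R4 ← R4 + R2: [0, 0, 0, -5, -5/2, 0, 0]
R4 ← R4 − (5/6)·R3: [0, 0, 0, 0, 0, 0, 0]
The echelon form has 3 nonzero rows, and every pivot lies in the first 6 columns, so rank(P) = rank([P|b]) = 3.
The system is consistent.
Free variables = (unknowns) − (rank) = 6 − 3 = 3.

3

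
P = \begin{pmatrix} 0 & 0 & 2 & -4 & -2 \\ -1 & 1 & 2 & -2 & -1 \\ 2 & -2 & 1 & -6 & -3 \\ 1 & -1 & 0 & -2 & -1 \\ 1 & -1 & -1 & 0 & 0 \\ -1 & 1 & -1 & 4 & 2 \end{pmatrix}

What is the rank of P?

2

Row reduce to echelon form.
Swap R1 ↔ R2
R3 ← R3 + (2)·R1: [0, 0, 5, -10, -5]
R4 ← R4 + R1: [0, 0, 2, -4, -2]
R5 ← R5 + R1: [0, 0, 1, -2, -1]
R6 ← R6 − R1: [0, 0, -3, 6, 3]
R3 ← R3 − (5/2)·R2: [0, 0, 0, 0, 0]
R4 ← R4 − R2: [0, 0, 0, 0, 0]
R5 ← R5 − (1/2)·R2: [0, 0, 0, 0, 0]
R6 ← R6 + (3/2)·R2: [0, 0, 0, 0, 0]
Echelon form has 2 nonzero rows, so rank(P) = 2.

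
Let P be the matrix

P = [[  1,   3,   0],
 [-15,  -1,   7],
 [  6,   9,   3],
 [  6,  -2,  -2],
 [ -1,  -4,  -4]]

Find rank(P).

3

Row reduce to echelon form.
R2 ← R2 + (15)·R1: [0, 44, 7]
R3 ← R3 − (6)·R1: [0, -9, 3]
R4 ← R4 − (6)·R1: [0, -20, -2]
R5 ← R5 + R1: [0, -1, -4]
R3 ← R3 + (9/44)·R2: [0, 0, 195/44]
R4 ← R4 + (5/11)·R2: [0, 0, 13/11]
R5 ← R5 + (1/44)·R2: [0, 0, -169/44]
R4 ← R4 − (4/15)·R3: [0, 0, 0]
R5 ← R5 + (13/15)·R3: [0, 0, 0]
Echelon form has 3 nonzero rows, so rank(P) = 3.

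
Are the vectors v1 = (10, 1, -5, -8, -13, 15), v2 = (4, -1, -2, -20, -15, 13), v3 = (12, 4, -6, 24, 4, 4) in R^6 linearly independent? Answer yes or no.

no

Form the matrix with these vectors as rows and row reduce.
R2 ← R2 − (2/5)·R1: [0, -7/5, 0, -84/5, -49/5, 7]
R3 ← R3 − (6/5)·R1: [0, 14/5, 0, 168/5, 98/5, -14]
R3 ← R3 + (2)·R2: [0, 0, 0, 0, 0, 0]
2 nonzero rows, so the 3 vectors span a space of dimension 2.
Since 2 < 3, the vectors are linearly dependent.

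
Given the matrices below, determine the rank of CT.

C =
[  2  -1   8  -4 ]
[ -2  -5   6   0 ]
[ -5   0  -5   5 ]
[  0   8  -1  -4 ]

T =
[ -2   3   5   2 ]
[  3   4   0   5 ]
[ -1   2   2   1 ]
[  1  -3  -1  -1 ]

First compute CT:
[[-19,  30,  30,  11],
 [-17, -14,   2, -23],
 [ 20, -40, -40, -20],
 [ 21,  42,   2,  43]]
Now row reduce the product.
R2 ← R2 − (17/19)·R1: [0, -776/19, -472/19, -624/19]
R3 ← R3 + (20/19)·R1: [0, -160/19, -160/19, -160/19]
R4 ← R4 + (21/19)·R1: [0, 1428/19, 668/19, 1048/19]
R3 ← R3 − (20/97)·R2: [0, 0, -320/97, -160/97]
R4 ← R4 + (357/194)·R2: [0, 0, -1024/97, -512/97]
R4 ← R4 − (16/5)·R3: [0, 0, 0, 0]
3 nonzero rows, so rank(CT) = 3.

3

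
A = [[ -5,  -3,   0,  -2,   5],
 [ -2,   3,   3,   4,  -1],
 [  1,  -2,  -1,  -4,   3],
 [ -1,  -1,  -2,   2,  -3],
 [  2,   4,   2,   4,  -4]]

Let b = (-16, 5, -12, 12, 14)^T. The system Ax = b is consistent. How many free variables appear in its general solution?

2

Row reduce the augmented matrix [A | b].
R2 ← R2 − (2/5)·R1: [0, 21/5, 3, 24/5, -3, 57/5]
R3 ← R3 + (1/5)·R1: [0, -13/5, -1, -22/5, 4, -76/5]
R4 ← R4 − (1/5)·R1: [0, -2/5, -2, 12/5, -4, 76/5]
R5 ← R5 + (2/5)·R1: [0, 14/5, 2, 16/5, -2, 38/5]
R3 ← R3 + (13/21)·R2: [0, 0, 6/7, -10/7, 15/7, -57/7]
R4 ← R4 + (2/21)·R2: [0, 0, -12/7, 20/7, -30/7, 114/7]
R5 ← R5 − (2/3)·R2: [0, 0, 0, 0, 0, 0]
R4 ← R4 + (2)·R3: [0, 0, 0, 0, 0, 0]
The echelon form has 3 nonzero rows, and every pivot lies in the first 5 columns, so rank(A) = rank([A|b]) = 3.
The system is consistent.
Free variables = (unknowns) − (rank) = 5 − 3 = 2.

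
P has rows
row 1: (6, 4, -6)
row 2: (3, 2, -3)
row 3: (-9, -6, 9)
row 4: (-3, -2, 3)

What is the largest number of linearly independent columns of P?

1

Row reduce to echelon form.
R2 ← R2 − (1/2)·R1: [0, 0, 0]
R3 ← R3 + (3/2)·R1: [0, 0, 0]
R4 ← R4 + (1/2)·R1: [0, 0, 0]
Echelon form has 1 nonzero row, so rank(P) = 1.
The rank gives the maximum number of linearly independent columns: 1.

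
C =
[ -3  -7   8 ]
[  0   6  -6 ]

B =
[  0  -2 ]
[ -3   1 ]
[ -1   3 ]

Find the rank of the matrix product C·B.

2

First compute CB:
[[ 13,  23],
 [-12, -12]]
Now row reduce the product.
R2 ← R2 + (12/13)·R1: [0, 120/13]
2 nonzero rows, so rank(CB) = 2.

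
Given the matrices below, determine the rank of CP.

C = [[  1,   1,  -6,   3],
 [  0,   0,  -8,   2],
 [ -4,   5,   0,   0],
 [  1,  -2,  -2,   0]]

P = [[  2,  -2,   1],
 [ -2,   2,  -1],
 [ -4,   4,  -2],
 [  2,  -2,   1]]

First compute CP:
[[ 30, -30,  15],
 [ 36, -36,  18],
 [-18,  18,  -9],
 [ 14, -14,   7]]
Now row reduce the product.
R2 ← R2 − (6/5)·R1: [0, 0, 0]
R3 ← R3 + (3/5)·R1: [0, 0, 0]
R4 ← R4 − (7/15)·R1: [0, 0, 0]
1 nonzero row, so rank(CP) = 1.

1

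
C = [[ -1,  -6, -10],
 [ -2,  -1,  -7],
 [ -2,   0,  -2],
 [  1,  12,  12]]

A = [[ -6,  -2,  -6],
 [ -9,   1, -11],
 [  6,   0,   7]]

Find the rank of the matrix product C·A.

First compute CA:
[[  0,  -4,   2],
 [-21,   3, -26],
 [  0,   4,  -2],
 [-42,  10, -54]]
Now row reduce the product.
Swap R1 ↔ R2
R4 ← R4 − (2)·R1: [0, 4, -2]
R3 ← R3 + R2: [0, 0, 0]
R4 ← R4 + R2: [0, 0, 0]
2 nonzero rows, so rank(CA) = 2.

2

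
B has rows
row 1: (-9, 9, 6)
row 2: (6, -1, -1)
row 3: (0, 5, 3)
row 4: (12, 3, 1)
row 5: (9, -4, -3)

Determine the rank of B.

2

Row reduce to echelon form.
R2 ← R2 + (2/3)·R1: [0, 5, 3]
R4 ← R4 + (4/3)·R1: [0, 15, 9]
R5 ← R5 + R1: [0, 5, 3]
R3 ← R3 − R2: [0, 0, 0]
R4 ← R4 − (3)·R2: [0, 0, 0]
R5 ← R5 − R2: [0, 0, 0]
Echelon form has 2 nonzero rows, so rank(B) = 2.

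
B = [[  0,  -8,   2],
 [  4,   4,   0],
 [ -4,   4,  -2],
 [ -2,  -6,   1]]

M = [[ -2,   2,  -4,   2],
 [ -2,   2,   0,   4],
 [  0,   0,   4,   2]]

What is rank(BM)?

First compute BM:
[[ 16, -16,   8, -28],
 [-16,  16, -16,  24],
 [  0,   0,   8,   4],
 [ 16, -16,  12, -26]]
Now row reduce the product.
R2 ← R2 + R1: [0, 0, -8, -4]
R4 ← R4 − R1: [0, 0, 4, 2]
R3 ← R3 + R2: [0, 0, 0, 0]
R4 ← R4 + (1/2)·R2: [0, 0, 0, 0]
2 nonzero rows, so rank(BM) = 2.

2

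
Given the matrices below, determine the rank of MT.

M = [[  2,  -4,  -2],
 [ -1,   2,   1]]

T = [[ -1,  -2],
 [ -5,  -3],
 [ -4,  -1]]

1

First compute MT:
[[ 26,  10],
 [-13,  -5]]
Now row reduce the product.
R2 ← R2 + (1/2)·R1: [0, 0]
1 nonzero row, so rank(MT) = 1.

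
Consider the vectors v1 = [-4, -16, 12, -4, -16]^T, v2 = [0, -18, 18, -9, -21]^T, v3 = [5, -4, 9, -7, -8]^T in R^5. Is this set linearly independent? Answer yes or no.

no

Form the matrix with these vectors as rows and row reduce.
R3 ← R3 + (5/4)·R1: [0, -24, 24, -12, -28]
R3 ← R3 − (4/3)·R2: [0, 0, 0, 0, 0]
2 nonzero rows, so the 3 vectors span a space of dimension 2.
Since 2 < 3, the vectors are linearly dependent.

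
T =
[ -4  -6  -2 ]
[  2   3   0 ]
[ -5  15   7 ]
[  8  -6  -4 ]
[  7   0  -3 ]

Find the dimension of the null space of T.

Row reduce to echelon form.
R2 ← R2 + (1/2)·R1: [0, 0, -1]
R3 ← R3 − (5/4)·R1: [0, 45/2, 19/2]
R4 ← R4 + (2)·R1: [0, -18, -8]
R5 ← R5 + (7/4)·R1: [0, -21/2, -13/2]
Swap R2 ↔ R3
R4 ← R4 + (4/5)·R2: [0, 0, -2/5]
R5 ← R5 + (7/15)·R2: [0, 0, -31/15]
R4 ← R4 − (2/5)·R3: [0, 0, 0]
R5 ← R5 − (31/15)·R3: [0, 0, 0]
3 nonzero rows, so rank(T) = 3.
T has 3 columns; by rank–nullity, nullity = 3 − 3 = 0.

0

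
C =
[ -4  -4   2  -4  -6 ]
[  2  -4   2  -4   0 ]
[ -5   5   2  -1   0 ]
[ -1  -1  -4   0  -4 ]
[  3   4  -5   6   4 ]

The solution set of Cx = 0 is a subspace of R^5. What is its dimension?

0

Row reduce to echelon form.
R2 ← R2 + (1/2)·R1: [0, -6, 3, -6, -3]
R3 ← R3 − (5/4)·R1: [0, 10, -1/2, 4, 15/2]
R4 ← R4 − (1/4)·R1: [0, 0, -9/2, 1, -5/2]
R5 ← R5 + (3/4)·R1: [0, 1, -7/2, 3, -1/2]
R3 ← R3 + (5/3)·R2: [0, 0, 9/2, -6, 5/2]
R5 ← R5 + (1/6)·R2: [0, 0, -3, 2, -1]
R4 ← R4 + R3: [0, 0, 0, -5, 0]
R5 ← R5 + (2/3)·R3: [0, 0, 0, -2, 2/3]
R5 ← R5 − (2/5)·R4: [0, 0, 0, 0, 2/3]
5 nonzero rows, so rank(C) = 5.
C has 5 columns; by rank–nullity, nullity = 5 − 5 = 0.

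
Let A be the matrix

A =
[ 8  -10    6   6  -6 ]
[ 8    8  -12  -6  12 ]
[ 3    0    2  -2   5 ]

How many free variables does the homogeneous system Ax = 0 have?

2

Row reduce to echelon form.
R2 ← R2 − R1: [0, 18, -18, -12, 18]
R3 ← R3 − (3/8)·R1: [0, 15/4, -1/4, -17/4, 29/4]
R3 ← R3 − (5/24)·R2: [0, 0, 7/2, -7/4, 7/2]
3 nonzero rows, so rank(A) = 3.
A has 5 columns; by rank–nullity, nullity = 5 − 3 = 2.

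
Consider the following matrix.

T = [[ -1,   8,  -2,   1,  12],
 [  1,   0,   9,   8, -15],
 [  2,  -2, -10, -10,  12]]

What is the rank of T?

3

Row reduce to echelon form.
R2 ← R2 + R1: [0, 8, 7, 9, -3]
R3 ← R3 + (2)·R1: [0, 14, -14, -8, 36]
R3 ← R3 − (7/4)·R2: [0, 0, -105/4, -95/4, 165/4]
Echelon form has 3 nonzero rows, so rank(T) = 3.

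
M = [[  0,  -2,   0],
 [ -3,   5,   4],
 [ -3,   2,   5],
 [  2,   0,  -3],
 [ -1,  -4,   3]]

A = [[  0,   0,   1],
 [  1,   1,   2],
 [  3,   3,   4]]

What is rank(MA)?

First compute MA:
[[ -2,  -2,  -4],
 [ 17,  17,  23],
 [ 17,  17,  21],
 [ -9,  -9, -10],
 [  5,   5,   3]]
Now row reduce the product.
R2 ← R2 + (17/2)·R1: [0, 0, -11]
R3 ← R3 + (17/2)·R1: [0, 0, -13]
R4 ← R4 − (9/2)·R1: [0, 0, 8]
R5 ← R5 + (5/2)·R1: [0, 0, -7]
R3 ← R3 − (13/11)·R2: [0, 0, 0]
R4 ← R4 + (8/11)·R2: [0, 0, 0]
R5 ← R5 − (7/11)·R2: [0, 0, 0]
2 nonzero rows, so rank(MA) = 2.

2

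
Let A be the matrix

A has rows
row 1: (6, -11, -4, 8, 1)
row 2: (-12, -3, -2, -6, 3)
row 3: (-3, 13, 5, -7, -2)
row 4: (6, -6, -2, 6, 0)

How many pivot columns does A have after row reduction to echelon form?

Row reduce to echelon form.
R2 ← R2 + (2)·R1: [0, -25, -10, 10, 5]
R3 ← R3 + (1/2)·R1: [0, 15/2, 3, -3, -3/2]
R4 ← R4 − R1: [0, 5, 2, -2, -1]
R3 ← R3 + (3/10)·R2: [0, 0, 0, 0, 0]
R4 ← R4 + (1/5)·R2: [0, 0, 0, 0, 0]
Echelon form has 2 nonzero rows, so rank(A) = 2.
Each nonzero row contributes one pivot column: 2 pivot columns.

2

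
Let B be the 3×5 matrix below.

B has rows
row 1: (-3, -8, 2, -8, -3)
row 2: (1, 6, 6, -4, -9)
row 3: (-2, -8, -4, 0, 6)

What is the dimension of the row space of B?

Row reduce to echelon form.
R2 ← R2 + (1/3)·R1: [0, 10/3, 20/3, -20/3, -10]
R3 ← R3 − (2/3)·R1: [0, -8/3, -16/3, 16/3, 8]
R3 ← R3 + (4/5)·R2: [0, 0, 0, 0, 0]
Echelon form has 2 nonzero rows, so rank(B) = 2.
The row space has dimension equal to the rank: 2.

2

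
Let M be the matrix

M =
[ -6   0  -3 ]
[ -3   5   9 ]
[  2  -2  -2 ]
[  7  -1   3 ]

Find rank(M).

Row reduce to echelon form.
R2 ← R2 − (1/2)·R1: [0, 5, 21/2]
R3 ← R3 + (1/3)·R1: [0, -2, -3]
R4 ← R4 + (7/6)·R1: [0, -1, -1/2]
R3 ← R3 + (2/5)·R2: [0, 0, 6/5]
R4 ← R4 + (1/5)·R2: [0, 0, 8/5]
R4 ← R4 − (4/3)·R3: [0, 0, 0]
Echelon form has 3 nonzero rows, so rank(M) = 3.

3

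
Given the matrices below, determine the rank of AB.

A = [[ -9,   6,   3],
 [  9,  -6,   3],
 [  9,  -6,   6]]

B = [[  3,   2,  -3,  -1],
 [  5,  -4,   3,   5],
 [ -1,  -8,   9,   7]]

2

First compute AB:
[[  0, -66,  72,  60],
 [ -6,  18, -18, -18],
 [ -9,  -6,   9,   3]]
Now row reduce the product.
Swap R1 ↔ R2
R3 ← R3 − (3/2)·R1: [0, -33, 36, 30]
R3 ← R3 − (1/2)·R2: [0, 0, 0, 0]
2 nonzero rows, so rank(AB) = 2.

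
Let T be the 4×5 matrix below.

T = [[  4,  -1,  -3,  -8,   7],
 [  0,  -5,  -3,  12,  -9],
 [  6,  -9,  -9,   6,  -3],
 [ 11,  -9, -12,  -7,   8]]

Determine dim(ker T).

Row reduce to echelon form.
R3 ← R3 − (3/2)·R1: [0, -15/2, -9/2, 18, -27/2]
R4 ← R4 − (11/4)·R1: [0, -25/4, -15/4, 15, -45/4]
R3 ← R3 − (3/2)·R2: [0, 0, 0, 0, 0]
R4 ← R4 − (5/4)·R2: [0, 0, 0, 0, 0]
2 nonzero rows, so rank(T) = 2.
T has 5 columns; by rank–nullity, nullity = 5 − 2 = 3.

3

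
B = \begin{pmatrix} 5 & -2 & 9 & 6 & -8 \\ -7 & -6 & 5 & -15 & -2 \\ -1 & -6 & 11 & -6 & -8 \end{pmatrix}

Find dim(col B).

Row reduce to echelon form.
R2 ← R2 + (7/5)·R1: [0, -44/5, 88/5, -33/5, -66/5]
R3 ← R3 + (1/5)·R1: [0, -32/5, 64/5, -24/5, -48/5]
R3 ← R3 − (8/11)·R2: [0, 0, 0, 0, 0]
Echelon form has 2 nonzero rows, so rank(B) = 2.
The column space has dimension equal to the rank: 2.

2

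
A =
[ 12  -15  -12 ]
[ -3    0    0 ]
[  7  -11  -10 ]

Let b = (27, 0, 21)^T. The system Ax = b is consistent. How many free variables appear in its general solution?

Row reduce the augmented matrix [A | b].
R2 ← R2 + (1/4)·R1: [0, -15/4, -3, 27/4]
R3 ← R3 − (7/12)·R1: [0, -9/4, -3, 21/4]
R3 ← R3 − (3/5)·R2: [0, 0, -6/5, 6/5]
The echelon form has 3 nonzero rows, and every pivot lies in the first 3 columns, so rank(A) = rank([A|b]) = 3.
The system is consistent.
Free variables = (unknowns) − (rank) = 3 − 3 = 0.

0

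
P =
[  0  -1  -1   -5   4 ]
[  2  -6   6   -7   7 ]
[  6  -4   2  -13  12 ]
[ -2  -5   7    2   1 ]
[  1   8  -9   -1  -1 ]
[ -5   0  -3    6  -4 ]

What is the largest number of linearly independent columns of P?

Row reduce to echelon form.
Swap R1 ↔ R2
R3 ← R3 − (3)·R1: [0, 14, -16, 8, -9]
R4 ← R4 + R1: [0, -11, 13, -5, 8]
R5 ← R5 − (1/2)·R1: [0, 11, -12, 5/2, -9/2]
R6 ← R6 + (5/2)·R1: [0, -15, 12, -23/2, 27/2]
R3 ← R3 + (14)·R2: [0, 0, -30, -62, 47]
R4 ← R4 − (11)·R2: [0, 0, 24, 50, -36]
R5 ← R5 + (11)·R2: [0, 0, -23, -105/2, 79/2]
R6 ← R6 − (15)·R2: [0, 0, 27, 127/2, -93/2]
R4 ← R4 + (4/5)·R3: [0, 0, 0, 2/5, 8/5]
R5 ← R5 − (23/30)·R3: [0, 0, 0, -149/30, 52/15]
R6 ← R6 + (9/10)·R3: [0, 0, 0, 77/10, -21/5]
R5 ← R5 + (149/12)·R4: [0, 0, 0, 0, 70/3]
R6 ← R6 − (77/4)·R4: [0, 0, 0, 0, -35]
R6 ← R6 + (3/2)·R5: [0, 0, 0, 0, 0]
Echelon form has 5 nonzero rows, so rank(P) = 5.
The rank gives the maximum number of linearly independent columns: 5.

5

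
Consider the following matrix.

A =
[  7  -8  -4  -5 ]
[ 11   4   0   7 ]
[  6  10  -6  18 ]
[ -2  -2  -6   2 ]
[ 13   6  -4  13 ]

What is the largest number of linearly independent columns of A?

3

Row reduce to echelon form.
R2 ← R2 − (11/7)·R1: [0, 116/7, 44/7, 104/7]
R3 ← R3 − (6/7)·R1: [0, 118/7, -18/7, 156/7]
R4 ← R4 + (2/7)·R1: [0, -30/7, -50/7, 4/7]
R5 ← R5 − (13/7)·R1: [0, 146/7, 24/7, 156/7]
R3 ← R3 − (59/58)·R2: [0, 0, -260/29, 208/29]
R4 ← R4 + (15/58)·R2: [0, 0, -160/29, 128/29]
R5 ← R5 − (73/58)·R2: [0, 0, -130/29, 104/29]
R4 ← R4 − (8/13)·R3: [0, 0, 0, 0]
R5 ← R5 − (1/2)·R3: [0, 0, 0, 0]
Echelon form has 3 nonzero rows, so rank(A) = 3.
The rank gives the maximum number of linearly independent columns: 3.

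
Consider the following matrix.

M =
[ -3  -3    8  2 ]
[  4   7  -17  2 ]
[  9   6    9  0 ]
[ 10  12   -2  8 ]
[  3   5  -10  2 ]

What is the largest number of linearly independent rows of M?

3

Row reduce to echelon form.
R2 ← R2 + (4/3)·R1: [0, 3, -19/3, 14/3]
R3 ← R3 + (3)·R1: [0, -3, 33, 6]
R4 ← R4 + (10/3)·R1: [0, 2, 74/3, 44/3]
R5 ← R5 + R1: [0, 2, -2, 4]
R3 ← R3 + R2: [0, 0, 80/3, 32/3]
R4 ← R4 − (2/3)·R2: [0, 0, 260/9, 104/9]
R5 ← R5 − (2/3)·R2: [0, 0, 20/9, 8/9]
R4 ← R4 − (13/12)·R3: [0, 0, 0, 0]
R5 ← R5 − (1/12)·R3: [0, 0, 0, 0]
Echelon form has 3 nonzero rows, so rank(M) = 3.
The rank gives the maximum number of linearly independent rows: 3.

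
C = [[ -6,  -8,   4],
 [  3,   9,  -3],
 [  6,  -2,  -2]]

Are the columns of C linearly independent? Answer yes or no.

no

Row reduce C to echelon form.
R2 ← R2 + (1/2)·R1: [0, 5, -1]
R3 ← R3 + R1: [0, -10, 2]
R3 ← R3 + (2)·R2: [0, 0, 0]
2 pivots among 3 columns.
Only 2 < 3 pivot columns, so the columns are linearly dependent.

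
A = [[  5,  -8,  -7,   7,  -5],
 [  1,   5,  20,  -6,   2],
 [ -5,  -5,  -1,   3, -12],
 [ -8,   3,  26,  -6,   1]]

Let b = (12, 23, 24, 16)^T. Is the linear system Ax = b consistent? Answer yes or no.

yes

Row reduce the augmented matrix [A | b].
R2 ← R2 − (1/5)·R1: [0, 33/5, 107/5, -37/5, 3, 103/5]
R3 ← R3 + R1: [0, -13, -8, 10, -17, 36]
R4 ← R4 + (8/5)·R1: [0, -49/5, 74/5, 26/5, -7, 176/5]
R3 ← R3 + (65/33)·R2: [0, 0, 1127/33, -151/33, -122/11, 2527/33]
R4 ← R4 + (49/33)·R2: [0, 0, 1537/33, -191/33, -28/11, 2171/33]
R4 ← R4 − (1537/1127)·R3: [0, 0, 0, 510/1127, 14178/1127, -6222/161]
The echelon form has 4 nonzero rows, and every pivot lies in the first 5 columns, so rank(A) = rank([A|b]) = 4.
The system is consistent.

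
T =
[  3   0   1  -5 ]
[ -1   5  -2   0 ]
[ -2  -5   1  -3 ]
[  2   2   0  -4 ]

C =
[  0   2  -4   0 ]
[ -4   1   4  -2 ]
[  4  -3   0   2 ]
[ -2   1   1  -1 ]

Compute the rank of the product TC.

2

First compute TC:
[[ 14,  -2, -17,   7],
 [-28,   9,  24, -14],
 [ 30, -15, -15,  15],
 [  0,   2,  -4,   0]]
Now row reduce the product.
R2 ← R2 + (2)·R1: [0, 5, -10, 0]
R3 ← R3 − (15/7)·R1: [0, -75/7, 150/7, 0]
R3 ← R3 + (15/7)·R2: [0, 0, 0, 0]
R4 ← R4 − (2/5)·R2: [0, 0, 0, 0]
2 nonzero rows, so rank(TC) = 2.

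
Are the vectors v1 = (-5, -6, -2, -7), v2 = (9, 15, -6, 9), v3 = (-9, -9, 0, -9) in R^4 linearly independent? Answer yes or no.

Form the matrix with these vectors as rows and row reduce.
R2 ← R2 + (9/5)·R1: [0, 21/5, -48/5, -18/5]
R3 ← R3 − (9/5)·R1: [0, 9/5, 18/5, 18/5]
R3 ← R3 − (3/7)·R2: [0, 0, 54/7, 36/7]
3 nonzero rows, so the 3 vectors span a space of dimension 3.
Since 3 = 3, the vectors are linearly independent.

yes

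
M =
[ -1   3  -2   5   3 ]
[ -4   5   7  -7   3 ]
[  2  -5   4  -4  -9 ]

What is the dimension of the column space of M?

Row reduce to echelon form.
R2 ← R2 − (4)·R1: [0, -7, 15, -27, -9]
R3 ← R3 + (2)·R1: [0, 1, 0, 6, -3]
R3 ← R3 + (1/7)·R2: [0, 0, 15/7, 15/7, -30/7]
Echelon form has 3 nonzero rows, so rank(M) = 3.
The column space has dimension equal to the rank: 3.

3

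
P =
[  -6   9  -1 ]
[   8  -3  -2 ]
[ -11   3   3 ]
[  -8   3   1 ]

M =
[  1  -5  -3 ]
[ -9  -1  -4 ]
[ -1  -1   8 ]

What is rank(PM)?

First compute PM:
[[-86,  22, -26],
 [ 37, -35, -28],
 [-41,  49,  45],
 [-36,  36,  20]]
Now row reduce the product.
R2 ← R2 + (37/86)·R1: [0, -1098/43, -1685/43]
R3 ← R3 − (41/86)·R1: [0, 1656/43, 2468/43]
R4 ← R4 − (18/43)·R1: [0, 1152/43, 1328/43]
R3 ← R3 + (92/61)·R2: [0, 0, -104/61]
R4 ← R4 + (64/61)·R2: [0, 0, -624/61]
R4 ← R4 − (6)·R3: [0, 0, 0]
3 nonzero rows, so rank(PM) = 3.

3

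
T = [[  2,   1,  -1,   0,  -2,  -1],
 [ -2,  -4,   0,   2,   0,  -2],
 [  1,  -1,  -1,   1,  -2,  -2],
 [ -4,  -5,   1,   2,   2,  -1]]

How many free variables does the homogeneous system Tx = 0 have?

Row reduce to echelon form.
R2 ← R2 + R1: [0, -3, -1, 2, -2, -3]
R3 ← R3 − (1/2)·R1: [0, -3/2, -1/2, 1, -1, -3/2]
R4 ← R4 + (2)·R1: [0, -3, -1, 2, -2, -3]
R3 ← R3 − (1/2)·R2: [0, 0, 0, 0, 0, 0]
R4 ← R4 − R2: [0, 0, 0, 0, 0, 0]
2 nonzero rows, so rank(T) = 2.
T has 6 columns; by rank–nullity, nullity = 6 − 2 = 4.

4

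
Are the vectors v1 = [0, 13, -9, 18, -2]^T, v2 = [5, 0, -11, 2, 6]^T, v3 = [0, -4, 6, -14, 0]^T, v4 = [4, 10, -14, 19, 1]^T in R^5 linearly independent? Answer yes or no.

Form the matrix with these vectors as rows and row reduce.
Swap R1 ↔ R2
R4 ← R4 − (4/5)·R1: [0, 10, -26/5, 87/5, -19/5]
R3 ← R3 + (4/13)·R2: [0, 0, 42/13, -110/13, -8/13]
R4 ← R4 − (10/13)·R2: [0, 0, 112/65, 231/65, -147/65]
R4 ← R4 − (8/15)·R3: [0, 0, 0, 121/15, -29/15]
4 nonzero rows, so the 4 vectors span a space of dimension 4.
Since 4 = 4, the vectors are linearly independent.

yes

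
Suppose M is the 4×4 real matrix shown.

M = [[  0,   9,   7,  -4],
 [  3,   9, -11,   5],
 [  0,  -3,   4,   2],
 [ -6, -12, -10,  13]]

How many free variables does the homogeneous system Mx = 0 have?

Row reduce to echelon form.
Swap R1 ↔ R2
R4 ← R4 + (2)·R1: [0, 6, -32, 23]
R3 ← R3 + (1/3)·R2: [0, 0, 19/3, 2/3]
R4 ← R4 − (2/3)·R2: [0, 0, -110/3, 77/3]
R4 ← R4 + (110/19)·R3: [0, 0, 0, 561/19]
4 nonzero rows, so rank(M) = 4.
M has 4 columns; by rank–nullity, nullity = 4 − 4 = 0.

0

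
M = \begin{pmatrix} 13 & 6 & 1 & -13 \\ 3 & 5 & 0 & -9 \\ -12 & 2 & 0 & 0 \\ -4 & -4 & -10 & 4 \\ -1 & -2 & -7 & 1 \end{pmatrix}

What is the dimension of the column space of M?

Row reduce to echelon form.
R2 ← R2 − (3/13)·R1: [0, 47/13, -3/13, -6]
R3 ← R3 + (12/13)·R1: [0, 98/13, 12/13, -12]
R4 ← R4 + (4/13)·R1: [0, -28/13, -126/13, 0]
R5 ← R5 + (1/13)·R1: [0, -20/13, -90/13, 0]
R3 ← R3 − (98/47)·R2: [0, 0, 66/47, 24/47]
R4 ← R4 + (28/47)·R2: [0, 0, -462/47, -168/47]
R5 ← R5 + (20/47)·R2: [0, 0, -330/47, -120/47]
R4 ← R4 + (7)·R3: [0, 0, 0, 0]
R5 ← R5 + (5)·R3: [0, 0, 0, 0]
Echelon form has 3 nonzero rows, so rank(M) = 3.
The column space has dimension equal to the rank: 3.

3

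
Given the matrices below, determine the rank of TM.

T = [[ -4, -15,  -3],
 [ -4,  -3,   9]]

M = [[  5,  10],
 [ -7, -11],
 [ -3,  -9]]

2

First compute TM:
[[ 94, 152],
 [-26, -88]]
Now row reduce the product.
R2 ← R2 + (13/47)·R1: [0, -2160/47]
2 nonzero rows, so rank(TM) = 2.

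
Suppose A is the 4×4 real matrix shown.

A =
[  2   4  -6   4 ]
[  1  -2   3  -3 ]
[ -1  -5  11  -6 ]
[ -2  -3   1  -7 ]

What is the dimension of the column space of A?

Row reduce to echelon form.
R2 ← R2 − (1/2)·R1: [0, -4, 6, -5]
R3 ← R3 + (1/2)·R1: [0, -3, 8, -4]
R4 ← R4 + R1: [0, 1, -5, -3]
R3 ← R3 − (3/4)·R2: [0, 0, 7/2, -1/4]
R4 ← R4 + (1/4)·R2: [0, 0, -7/2, -17/4]
R4 ← R4 + R3: [0, 0, 0, -9/2]
Echelon form has 4 nonzero rows, so rank(A) = 4.
The column space has dimension equal to the rank: 4.

4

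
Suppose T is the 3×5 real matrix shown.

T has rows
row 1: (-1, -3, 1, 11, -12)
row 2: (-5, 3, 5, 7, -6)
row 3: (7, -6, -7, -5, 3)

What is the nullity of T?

Row reduce to echelon form.
R2 ← R2 − (5)·R1: [0, 18, 0, -48, 54]
R3 ← R3 + (7)·R1: [0, -27, 0, 72, -81]
R3 ← R3 + (3/2)·R2: [0, 0, 0, 0, 0]
2 nonzero rows, so rank(T) = 2.
T has 5 columns; by rank–nullity, nullity = 5 − 2 = 3.

3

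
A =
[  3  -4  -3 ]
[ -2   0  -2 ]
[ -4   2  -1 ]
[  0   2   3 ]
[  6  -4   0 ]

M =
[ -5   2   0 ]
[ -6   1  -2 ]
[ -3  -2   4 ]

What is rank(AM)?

First compute AM:
[[ 18,   8,  -4],
 [ 16,   0,  -8],
 [ 11,  -4,  -8],
 [-21,  -4,   8],
 [ -6,   8,   8]]
Now row reduce the product.
R2 ← R2 − (8/9)·R1: [0, -64/9, -40/9]
R3 ← R3 − (11/18)·R1: [0, -80/9, -50/9]
R4 ← R4 + (7/6)·R1: [0, 16/3, 10/3]
R5 ← R5 + (1/3)·R1: [0, 32/3, 20/3]
R3 ← R3 − (5/4)·R2: [0, 0, 0]
R4 ← R4 + (3/4)·R2: [0, 0, 0]
R5 ← R5 + (3/2)·R2: [0, 0, 0]
2 nonzero rows, so rank(AM) = 2.

2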